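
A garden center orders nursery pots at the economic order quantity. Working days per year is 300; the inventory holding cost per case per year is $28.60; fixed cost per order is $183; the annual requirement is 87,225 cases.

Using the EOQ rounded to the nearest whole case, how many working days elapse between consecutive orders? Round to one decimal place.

EOQ = √(2DS/H) = √(2 × 87,225 × 183 / 28.6)
    = √(1,116,236.01) ≈ 1,056.52 → Q = 1,057 cases
Cycle time = (working days × Q)/D = (300 × 1,057) / 87,225 = 3.635 days

3.6 days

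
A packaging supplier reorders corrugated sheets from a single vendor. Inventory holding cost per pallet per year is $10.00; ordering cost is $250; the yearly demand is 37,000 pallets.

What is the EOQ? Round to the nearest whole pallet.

EOQ = √(2DS/H) = √(2 × 37,000 × 250 / 10)
    = √(1,850,000.00) ≈ 1,360.15

1,360 pallets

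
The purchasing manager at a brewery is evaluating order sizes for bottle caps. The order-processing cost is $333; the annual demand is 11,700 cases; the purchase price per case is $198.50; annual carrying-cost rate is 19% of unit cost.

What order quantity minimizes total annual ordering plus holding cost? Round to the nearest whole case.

455 cases

Holding cost per case per year: H = 19% × $198.5 = $37.7150
Q* = √(2·D·S / H) = √(2·11,700·333 / 37.715) = √206,607.5 ≈ 454.54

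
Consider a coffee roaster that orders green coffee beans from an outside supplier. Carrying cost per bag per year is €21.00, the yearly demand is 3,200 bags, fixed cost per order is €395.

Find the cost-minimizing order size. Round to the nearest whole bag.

347 bags

Optimal lot size Q* = (2 × 3,200 × €395 / €21)^½ ≈ 346.96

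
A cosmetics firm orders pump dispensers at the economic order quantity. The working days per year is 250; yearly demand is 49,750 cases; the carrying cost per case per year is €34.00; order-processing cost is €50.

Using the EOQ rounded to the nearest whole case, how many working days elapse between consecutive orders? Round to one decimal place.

1.9 days

Q* = √(2·D·S / H) = √(2·49,750·50 / 34) = √146,323.5 ≈ 382.52 → Q = 383 cases
T = Q/D × 250 days = 383/49,750 × 250 = 1.925 days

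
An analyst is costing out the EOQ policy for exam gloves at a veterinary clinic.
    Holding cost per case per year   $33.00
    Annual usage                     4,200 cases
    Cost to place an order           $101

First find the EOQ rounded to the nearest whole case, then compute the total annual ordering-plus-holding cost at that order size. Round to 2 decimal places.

$5,291.25

EOQ = √(2DS/H) = √(2 × 4,200 × 101 / 33)
    = √(25,709.09) ≈ 160.34 → Q = 160 cases
Orders/yr = 4,200/160 = 26.250; ordering cost = 26.250 × $101 = $2,651.25
Average inventory = 160/2 = 80; holding cost = 80 × $33 = $2,640.00
Total = $2,651.25 + $2,640.00 = $5,291.25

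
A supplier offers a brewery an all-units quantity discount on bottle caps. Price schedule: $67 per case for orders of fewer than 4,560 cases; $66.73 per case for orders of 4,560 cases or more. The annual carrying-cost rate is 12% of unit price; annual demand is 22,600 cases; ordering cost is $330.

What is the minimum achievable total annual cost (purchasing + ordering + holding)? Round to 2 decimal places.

H₁ = 12%×$67 = $8.0400;  H₂ = 12%×$66.73 = $8.0076
EOQ₁ = √(2×22,600×330/8.0400) = 1,362.07  (< 4,560, feasible at tier 1)
EOQ₂ = √(2×22,600×330/8.0076) = 1,364.82  (< 4,560 → use Q = 4,560 at tier-2 price)
TC(tier 1 (EOQ₁), Q≈1,362.1) = $1,525,151.01
TC(tier 2, Q≈4,560.0) = $1,527,990.85
Minimum at tier 1 (EOQ₁): $1,525,151.01

$1,525,151.01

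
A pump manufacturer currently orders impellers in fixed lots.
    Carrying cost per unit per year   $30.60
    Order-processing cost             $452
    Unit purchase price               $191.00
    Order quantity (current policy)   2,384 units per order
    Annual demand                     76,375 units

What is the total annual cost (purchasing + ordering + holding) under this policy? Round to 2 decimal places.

Orders/yr = 76,375/2,384 = 32.036; ordering cost = 32.036 × $452 = $14,480.49
Average inventory = 2,384/2 = 1192; holding cost = 1192 × $30.6 = $36,475.20
Purchase cost = D·C = 76,375 × 191 = $14,587,625.00
Total = $14,480.49 + $36,475.20 + $14,587,625.00 = $14,638,580.69

$14,638,580.69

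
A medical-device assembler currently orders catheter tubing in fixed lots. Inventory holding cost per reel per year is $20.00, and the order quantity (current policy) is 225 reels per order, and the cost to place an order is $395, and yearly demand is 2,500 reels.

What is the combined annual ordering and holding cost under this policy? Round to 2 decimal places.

Annual ordering cost = (D/Q)·S = (2,500/225) × 395 = $4,388.89
Annual holding cost  = (Q/2)·H = (225/2) × 20 = $2,250.00
Total = $4,388.89 + $2,250.00 = $6,638.89

$6,638.89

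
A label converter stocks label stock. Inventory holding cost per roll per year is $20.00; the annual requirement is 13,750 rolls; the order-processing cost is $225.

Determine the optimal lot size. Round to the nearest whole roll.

556 rolls

Optimal lot size Q* = (2 × 13,750 × $225 / $20)^½ ≈ 556.21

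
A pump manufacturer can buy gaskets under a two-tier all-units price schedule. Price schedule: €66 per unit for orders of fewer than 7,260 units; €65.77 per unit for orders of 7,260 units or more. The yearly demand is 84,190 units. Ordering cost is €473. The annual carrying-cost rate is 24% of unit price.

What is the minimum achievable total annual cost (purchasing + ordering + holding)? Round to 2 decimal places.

H₁ = 24%×€66 = €15.8400;  H₂ = 24%×€65.77 = €15.7848
EOQ₁ = √(2×84,190×473/15.8400) = 2,242.32  (< 7,260, feasible at tier 1)
EOQ₂ = √(2×84,190×473/15.7848) = 2,246.24  (< 7,260 → use Q = 7,260 at tier-2 price)
TC(tier 1 (EOQ₁), Q≈2,242.3) = €5,592,058.40
TC(tier 2, Q≈7,260.0) = €5,599,960.23
Minimum at tier 1 (EOQ₁): €5,592,058.40

€5,592,058.40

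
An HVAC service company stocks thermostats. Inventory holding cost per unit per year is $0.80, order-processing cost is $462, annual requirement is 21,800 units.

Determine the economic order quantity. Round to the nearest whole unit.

5,018 units

2DS/H = 2·21,800·462/0.8 = 25,179,000.00
EOQ = √25,179,000.00 ≈ 5,017.87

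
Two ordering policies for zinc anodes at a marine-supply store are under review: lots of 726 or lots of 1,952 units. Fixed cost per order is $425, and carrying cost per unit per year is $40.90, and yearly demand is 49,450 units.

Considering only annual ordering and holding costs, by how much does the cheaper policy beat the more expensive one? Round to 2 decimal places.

$6,890.22

TC(Q) = (D/Q)S + (Q/2)H
TC(726) = (49,450/726)×425 + (726/2)×40.9 = $43,794.70
TC(1,952) = (49,450/1,952)×425 + (1,952/2)×40.9 = $50,684.92
|ΔTC| = |$43,794.70 − $50,684.92| = $6,890.22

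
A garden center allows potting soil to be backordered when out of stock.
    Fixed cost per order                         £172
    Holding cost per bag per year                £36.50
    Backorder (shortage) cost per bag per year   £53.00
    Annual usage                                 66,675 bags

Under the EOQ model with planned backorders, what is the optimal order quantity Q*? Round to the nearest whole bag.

Q* = √(2DS/H) · √((H + b)/b)
   = √(2 × 66,675 × 172 / 36.5) · √((36.5 + 53) / 53)
   = 792.710 × 1.2995 ≈ 1,030.12

1,030 bags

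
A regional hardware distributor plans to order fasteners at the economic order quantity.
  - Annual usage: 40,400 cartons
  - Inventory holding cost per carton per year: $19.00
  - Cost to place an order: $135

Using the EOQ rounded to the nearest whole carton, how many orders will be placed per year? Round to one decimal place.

Optimal lot size Q* = (2 × 40,400 × $135 / $19)^½ ≈ 757.70 → Q = 758
Orders per year = D/Q = 40,400 / 758 = 53.298

53.3 orders per year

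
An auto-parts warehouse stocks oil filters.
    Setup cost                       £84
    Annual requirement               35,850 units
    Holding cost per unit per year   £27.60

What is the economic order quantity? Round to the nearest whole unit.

467 units

Optimal lot size Q* = (2 × 35,850 × £84 / £27.6)^½ ≈ 467.14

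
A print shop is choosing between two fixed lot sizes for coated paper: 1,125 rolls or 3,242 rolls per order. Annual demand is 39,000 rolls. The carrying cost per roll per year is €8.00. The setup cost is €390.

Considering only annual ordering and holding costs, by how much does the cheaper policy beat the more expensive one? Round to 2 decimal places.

€360.45

For each Q, cost = (D/Q)·S + (Q/2)·H.
TC(1,125) = (39,000/1,125)×390 + (1,125/2)×8 = €18,020.00
TC(3,242) = (39,000/3,242)×390 + (3,242/2)×8 = €17,659.55
Lots of 3,242 are cheaper by €360.45.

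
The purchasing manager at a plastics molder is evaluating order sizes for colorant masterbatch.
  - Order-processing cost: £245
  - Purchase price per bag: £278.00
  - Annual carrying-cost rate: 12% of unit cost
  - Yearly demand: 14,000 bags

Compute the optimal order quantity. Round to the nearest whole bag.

H = i·C = 0.12 × £278 = £33.3600 per bag-year
EOQ = √(2DS/H) = √(2 × 14,000 × 245 / 33.36)
    = √(205,635.49) ≈ 453.47

453 bags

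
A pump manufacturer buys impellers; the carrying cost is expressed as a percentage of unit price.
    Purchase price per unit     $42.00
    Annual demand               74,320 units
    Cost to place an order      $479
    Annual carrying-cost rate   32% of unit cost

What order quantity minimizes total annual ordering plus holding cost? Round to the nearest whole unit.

Holding cost per unit per year: H = 32% × $42 = $13.4400
EOQ = √(2DS/H) = √(2 × 74,320 × 479 / 13.44)
    = √(5,297,511.90) ≈ 2,301.63

2,302 units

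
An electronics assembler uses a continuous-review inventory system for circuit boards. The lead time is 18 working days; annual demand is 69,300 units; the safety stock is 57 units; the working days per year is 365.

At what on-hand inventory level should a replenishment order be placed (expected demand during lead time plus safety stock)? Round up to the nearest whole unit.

3,475 units

Daily demand d = 69,300 / 365 = 189.863 units/day
Demand during lead time = 189.863 × 18 = 3,417.53
Reorder point = 3,417.53 + 57 = 3,474.53 → round up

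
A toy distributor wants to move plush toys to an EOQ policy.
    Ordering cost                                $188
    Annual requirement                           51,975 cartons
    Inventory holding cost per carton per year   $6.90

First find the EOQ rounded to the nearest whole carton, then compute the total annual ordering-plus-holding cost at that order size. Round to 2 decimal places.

$11,612.23

Q* = √(2·D·S / H) = √(2·51,975·188 / 6.9) = √2,832,260.9 ≈ 1,682.93 → Q = 1,683 cartons
Orders/yr = 51,975/1,683 = 30.882; ordering cost = 30.882 × $188 = $5,805.88
Average inventory = 1,683/2 = 841.5; holding cost = 841.5 × $6.9 = $5,806.35
Total = $5,805.88 + $5,806.35 = $11,612.23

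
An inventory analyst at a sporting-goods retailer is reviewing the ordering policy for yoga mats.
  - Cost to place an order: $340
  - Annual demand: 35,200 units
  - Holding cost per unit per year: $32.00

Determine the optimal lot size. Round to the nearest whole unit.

Q* = √(2·D·S / H) = √(2·35,200·340 / 32) = √748,000.0 ≈ 864.87

865 units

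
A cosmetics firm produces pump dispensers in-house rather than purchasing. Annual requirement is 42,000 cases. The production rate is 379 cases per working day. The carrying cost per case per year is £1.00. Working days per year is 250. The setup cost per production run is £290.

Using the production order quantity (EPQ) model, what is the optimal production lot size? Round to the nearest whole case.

6,615 cases

Daily demand d = 42,000/250 = 168.000; p = 379; 1 − d/p = 0.55673
EPQ = √(2DS / (H(1 − d/p)))
    = √(2 × 42,000 × 290 / (1 × 0.55673)) ≈ 6,614.80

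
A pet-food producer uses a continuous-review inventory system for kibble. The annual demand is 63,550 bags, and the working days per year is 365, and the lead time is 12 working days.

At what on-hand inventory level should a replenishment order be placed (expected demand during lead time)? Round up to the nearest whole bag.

Daily demand d = 63,550 / 365 = 174.110 bags/day
Demand during lead time = 174.110 × 12 = 2,089.32
Reorder point = 2,089.32 → round up

2,090 bags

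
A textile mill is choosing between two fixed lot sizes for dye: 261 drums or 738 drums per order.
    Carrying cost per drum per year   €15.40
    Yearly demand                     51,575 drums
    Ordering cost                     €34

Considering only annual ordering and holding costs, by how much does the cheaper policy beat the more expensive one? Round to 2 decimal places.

For each Q, cost = (D/Q)·S + (Q/2)·H.
TC(261) = (51,575/261)×34 + (261/2)×15.4 = €8,728.28
TC(738) = (51,575/738)×34 + (738/2)×15.4 = €8,058.68
Lots of 738 are cheaper by €669.60.

€669.60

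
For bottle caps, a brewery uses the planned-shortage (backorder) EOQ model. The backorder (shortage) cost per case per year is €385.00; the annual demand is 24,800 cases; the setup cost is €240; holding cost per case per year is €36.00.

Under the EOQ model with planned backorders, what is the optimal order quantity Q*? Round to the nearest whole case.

Q* = √(2DS/H) · √((H + b)/b)
   = √(2 × 24,800 × 240 / 36) · √((36 + 385) / 385)
   = 575.036 × 1.0457 ≈ 601.32

601 cases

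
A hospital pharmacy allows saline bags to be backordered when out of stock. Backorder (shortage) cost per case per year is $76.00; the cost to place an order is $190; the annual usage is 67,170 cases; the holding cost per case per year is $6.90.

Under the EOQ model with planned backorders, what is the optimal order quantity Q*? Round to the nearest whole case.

Basic EOQ = √(2·67,170·190/6.9) = 1,923.335
Backorder adjustment √((H+b)/b) = √((6.9+76)/76) = 1.0444
Q* = 1,923.335 × 1.0444 ≈ 2,008.75

2,009 cases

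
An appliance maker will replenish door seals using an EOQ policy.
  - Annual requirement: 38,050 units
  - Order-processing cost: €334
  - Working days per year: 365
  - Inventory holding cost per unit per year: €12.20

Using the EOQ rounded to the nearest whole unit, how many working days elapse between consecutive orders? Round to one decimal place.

Optimal lot size Q* = (2 × 38,050 × €334 / €12.2)^½ ≈ 1,443.40 → Q = 1,443 units
Days between orders = 365 / (D/Q) = 365 / 26.369 ≈ 13.842

13.8 days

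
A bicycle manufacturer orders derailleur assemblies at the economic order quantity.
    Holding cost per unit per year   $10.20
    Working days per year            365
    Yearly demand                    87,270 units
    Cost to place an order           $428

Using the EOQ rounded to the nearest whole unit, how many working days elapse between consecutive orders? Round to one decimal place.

11.3 days

Q* = √(2·D·S / H) = √(2·87,270·428 / 10.2) = √7,323,835.3 ≈ 2,706.26 → Q = 2,706 units
T = Q/D × 365 days = 2,706/87,270 × 365 = 11.318 days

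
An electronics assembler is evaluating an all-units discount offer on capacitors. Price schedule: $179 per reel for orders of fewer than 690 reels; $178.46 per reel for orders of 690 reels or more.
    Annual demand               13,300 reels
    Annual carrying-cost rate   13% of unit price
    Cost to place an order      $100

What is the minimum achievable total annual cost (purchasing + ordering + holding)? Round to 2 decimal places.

H₁ = 13%×$179 = $23.2700;  H₂ = 13%×$178.46 = $23.1998
EOQ₁ = √(2×13,300×100/23.2700) = 338.10  (< 690, feasible at tier 1)
EOQ₂ = √(2×13,300×100/23.1998) = 338.61  (< 690 → use Q = 690 at tier-2 price)
TC(tier 1 (EOQ₁), Q≈338.1) = $2,388,567.54
TC(tier 2, Q≈690.0) = $2,383,449.47
Minimum at tier 2: $2,383,449.47

$2,383,449.47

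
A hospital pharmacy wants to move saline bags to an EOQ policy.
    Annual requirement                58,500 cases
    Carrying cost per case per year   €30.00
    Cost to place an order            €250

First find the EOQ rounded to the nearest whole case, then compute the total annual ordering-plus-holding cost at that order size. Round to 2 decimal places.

Optimal lot size Q* = (2 × 58,500 × €250 / €30)^½ ≈ 987.42 → Q = 987 cases
Orders/yr = 58,500/987 = 59.271; ordering cost = 59.271 × €250 = €14,817.63
Average inventory = 987/2 = 493.5; holding cost = 493.5 × €30 = €14,805.00
Total = €14,817.63 + €14,805.00 = €29,622.63

€29,622.63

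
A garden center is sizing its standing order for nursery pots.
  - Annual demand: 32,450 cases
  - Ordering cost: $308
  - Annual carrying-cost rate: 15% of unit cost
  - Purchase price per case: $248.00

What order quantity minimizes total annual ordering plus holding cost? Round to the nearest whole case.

H = i·C = 0.15 × $248 = $37.2000 per case-year
EOQ = √(2DS/H) = √(2 × 32,450 × 308 / 37.2)
    = √(537,344.09) ≈ 733.04

733 cases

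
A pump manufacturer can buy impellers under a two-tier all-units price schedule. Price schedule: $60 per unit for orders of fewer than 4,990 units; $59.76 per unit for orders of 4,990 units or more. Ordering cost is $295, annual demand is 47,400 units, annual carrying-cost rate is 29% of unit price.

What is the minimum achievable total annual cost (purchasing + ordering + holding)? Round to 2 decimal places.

$2,866,059.20

H₁ = 29%×$60 = $17.4000;  H₂ = 29%×$59.76 = $17.3304
EOQ₁ = √(2×47,400×295/17.4000) = 1,267.77  (< 4,990, feasible at tier 1)
EOQ₂ = √(2×47,400×295/17.3304) = 1,270.31  (< 4,990 → use Q = 4,990 at tier-2 price)
TC(tier 1 (EOQ₁), Q≈1,267.8) = $2,866,059.20
TC(tier 2, Q≈4,990.0) = $2,878,665.55
Minimum at tier 1 (EOQ₁): $2,866,059.20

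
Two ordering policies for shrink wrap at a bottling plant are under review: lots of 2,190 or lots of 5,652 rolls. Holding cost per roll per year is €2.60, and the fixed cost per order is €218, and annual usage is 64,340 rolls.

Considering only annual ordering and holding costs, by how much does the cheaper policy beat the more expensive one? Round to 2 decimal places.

€577.60

For each Q, cost = (D/Q)·S + (Q/2)·H.
TC(2,190) = (64,340/2,190)×218 + (2,190/2)×2.6 = €9,251.62
TC(5,652) = (64,340/5,652)×218 + (5,652/2)×2.6 = €9,829.22
Lots of 2,190 are cheaper by €577.60.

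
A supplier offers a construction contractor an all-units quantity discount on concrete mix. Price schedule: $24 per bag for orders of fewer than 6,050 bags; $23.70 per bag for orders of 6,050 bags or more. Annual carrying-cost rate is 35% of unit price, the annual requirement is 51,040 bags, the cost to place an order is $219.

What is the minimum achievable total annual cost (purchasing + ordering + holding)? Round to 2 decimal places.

$1,236,587.94

H₁ = 35%×$24 = $8.4000;  H₂ = 35%×$23.70 = $8.2950
EOQ₁ = √(2×51,040×219/8.4000) = 1,631.37  (< 6,050, feasible at tier 1)
EOQ₂ = √(2×51,040×219/8.2950) = 1,641.66  (< 6,050 → use Q = 6,050 at tier-2 price)
TC(tier 1 (EOQ₁), Q≈1,631.4) = $1,238,663.52
TC(tier 2, Q≈6,050.0) = $1,236,587.94
Minimum at tier 2: $1,236,587.94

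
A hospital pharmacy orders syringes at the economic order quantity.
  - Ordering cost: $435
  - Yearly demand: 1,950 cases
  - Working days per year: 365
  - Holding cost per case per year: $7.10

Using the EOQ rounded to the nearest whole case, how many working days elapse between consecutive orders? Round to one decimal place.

91.5 days

EOQ = √(2DS/H) = √(2 × 1,950 × 435 / 7.1)
    = √(238,943.66) ≈ 488.82 → Q = 489 cases
Days between orders = 365 / (D/Q) = 365 / 3.988 ≈ 91.531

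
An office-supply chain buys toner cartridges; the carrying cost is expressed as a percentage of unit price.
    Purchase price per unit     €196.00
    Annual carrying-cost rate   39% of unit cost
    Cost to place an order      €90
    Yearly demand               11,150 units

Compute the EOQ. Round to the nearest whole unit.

162 units

Carrying cost H = €196 × 39% = €76.4400/unit/yr
2DS/H = 2·11,150·90/76.44 = 26,255.89
EOQ = √26,255.89 ≈ 162.04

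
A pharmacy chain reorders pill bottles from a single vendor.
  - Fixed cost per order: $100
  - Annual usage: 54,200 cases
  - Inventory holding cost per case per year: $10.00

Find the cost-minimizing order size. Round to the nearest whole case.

Q* = √(2·D·S / H) = √(2·54,200·100 / 10) = √1,084,000.0 ≈ 1,041.15

1,041 cases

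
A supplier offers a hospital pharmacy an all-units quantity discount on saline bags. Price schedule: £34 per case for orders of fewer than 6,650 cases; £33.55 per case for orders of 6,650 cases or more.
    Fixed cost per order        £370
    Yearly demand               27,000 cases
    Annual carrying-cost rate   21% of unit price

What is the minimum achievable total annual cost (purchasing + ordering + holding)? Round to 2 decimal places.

£929,943.92

H₁ = 21%×£34 = £7.1400;  H₂ = 21%×£33.55 = £7.0455
EOQ₁ = √(2×27,000×370/7.1400) = 1,672.82  (< 6,650, feasible at tier 1)
EOQ₂ = √(2×27,000×370/7.0455) = 1,684.00  (< 6,650 → use Q = 6,650 at tier-2 price)
TC(tier 1 (EOQ₁), Q≈1,672.8) = £929,943.92
TC(tier 2, Q≈6,650.0) = £930,778.54
Minimum at tier 1 (EOQ₁): £929,943.92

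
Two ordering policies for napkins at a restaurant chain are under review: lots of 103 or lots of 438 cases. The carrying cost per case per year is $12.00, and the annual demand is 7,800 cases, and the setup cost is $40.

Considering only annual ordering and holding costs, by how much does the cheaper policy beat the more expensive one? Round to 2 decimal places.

$306.80

For each Q, cost = (D/Q)·S + (Q/2)·H.
TC(103) = (7,800/103)×40 + (103/2)×12 = $3,647.13
TC(438) = (7,800/438)×40 + (438/2)×12 = $3,340.33
Cheaper: Q = 438.  Difference = $306.80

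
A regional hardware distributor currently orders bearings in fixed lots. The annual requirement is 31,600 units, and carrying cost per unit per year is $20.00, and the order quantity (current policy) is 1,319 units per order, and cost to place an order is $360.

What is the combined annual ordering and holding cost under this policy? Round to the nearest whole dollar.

Orders/yr = 31,600/1,319 = 23.958; ordering cost = 23.958 × $360 = $8,624.72
Average inventory = 1,319/2 = 659.5; holding cost = 659.5 × $20 = $13,190.00
Total = $8,624.72 + $13,190.00 = $21,814.72

$21,815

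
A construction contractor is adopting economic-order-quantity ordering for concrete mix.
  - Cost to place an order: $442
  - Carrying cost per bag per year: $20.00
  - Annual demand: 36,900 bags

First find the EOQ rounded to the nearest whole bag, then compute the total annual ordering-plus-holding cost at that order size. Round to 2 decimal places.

$25,541.97

Optimal lot size Q* = (2 × 36,900 × $442 / $20)^½ ≈ 1,277.10 → Q = 1,277 bags
Annual ordering cost = (D/Q)·S = (36,900/1,277) × 442 = $12,771.97
Annual holding cost  = (Q/2)·H = (1,277/2) × 20 = $12,770.00
Total = $12,771.97 + $12,770.00 = $25,541.97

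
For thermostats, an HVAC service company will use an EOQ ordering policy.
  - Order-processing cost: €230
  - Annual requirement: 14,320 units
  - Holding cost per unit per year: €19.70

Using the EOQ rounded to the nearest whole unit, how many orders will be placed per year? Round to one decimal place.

EOQ = √(2DS/H) = √(2 × 14,320 × 230 / 19.7)
    = √(334,375.63) ≈ 578.25 → Q = 578
N = D/Q = 14,320/578 ≈ 24.775 orders/yr

24.8 orders per year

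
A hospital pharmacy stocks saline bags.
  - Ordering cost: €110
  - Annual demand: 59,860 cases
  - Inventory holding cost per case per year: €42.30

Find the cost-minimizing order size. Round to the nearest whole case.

558 cases

2DS/H = 2·59,860·110/42.3 = 311,328.61
EOQ = √311,328.61 ≈ 557.97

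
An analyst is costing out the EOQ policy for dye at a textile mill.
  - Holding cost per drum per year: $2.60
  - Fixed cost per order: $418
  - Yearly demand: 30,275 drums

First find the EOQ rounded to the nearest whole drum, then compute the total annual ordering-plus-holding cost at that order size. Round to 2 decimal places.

EOQ = √(2DS/H) = √(2 × 30,275 × 418 / 2.6)
    = √(9,734,576.92) ≈ 3,120.03 → Q = 3,120 drums
Ordering: D/Q × S = 30,275/3,120 × $418 = $4,056.07
Holding:  Q/2 × H = 3,120/2 × $2.6 = $4,056.00
Total = $4,056.07 + $4,056.00 = $8,112.07

$8,112.07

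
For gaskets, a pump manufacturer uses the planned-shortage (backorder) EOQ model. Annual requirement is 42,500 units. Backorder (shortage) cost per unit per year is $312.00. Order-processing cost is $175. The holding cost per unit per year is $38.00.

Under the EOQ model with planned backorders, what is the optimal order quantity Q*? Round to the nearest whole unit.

Q* = √(2DS/H) · √((H + b)/b)
   = √(2 × 42,500 × 175 / 38) · √((38 + 312) / 312)
   = 625.658 × 1.0591 ≈ 662.66

663 units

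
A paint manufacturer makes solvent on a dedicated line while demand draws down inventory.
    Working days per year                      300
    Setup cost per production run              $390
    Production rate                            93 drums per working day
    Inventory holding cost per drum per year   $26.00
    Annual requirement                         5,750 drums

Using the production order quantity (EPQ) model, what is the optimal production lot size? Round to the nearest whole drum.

466 drums

d = 5,750/300 = 19.1667 drums/day;  effective holding cost H(1 − d/p) = 26·(1 − 19.1667/93) = 20.64158
Q* = √(2DS / H_eff) = √(2·5,750·390 / 20.64158) ≈ 466.13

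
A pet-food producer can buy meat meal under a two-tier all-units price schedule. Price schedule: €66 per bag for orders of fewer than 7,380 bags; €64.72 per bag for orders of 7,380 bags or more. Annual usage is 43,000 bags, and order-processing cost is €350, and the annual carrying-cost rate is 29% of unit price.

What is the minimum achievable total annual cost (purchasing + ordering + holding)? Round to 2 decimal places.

€2,854,256.17

H₁ = 29%×€66 = €19.1400;  H₂ = 29%×€64.72 = €18.7688
EOQ₁ = √(2×43,000×350/19.1400) = 1,254.04  (< 7,380, feasible at tier 1)
EOQ₂ = √(2×43,000×350/18.7688) = 1,266.38  (< 7,380 → use Q = 7,380 at tier-2 price)
TC(tier 1 (EOQ₁), Q≈1,254.0) = €2,862,002.37
TC(tier 2, Q≈7,380.0) = €2,854,256.17
Minimum at tier 2: €2,854,256.17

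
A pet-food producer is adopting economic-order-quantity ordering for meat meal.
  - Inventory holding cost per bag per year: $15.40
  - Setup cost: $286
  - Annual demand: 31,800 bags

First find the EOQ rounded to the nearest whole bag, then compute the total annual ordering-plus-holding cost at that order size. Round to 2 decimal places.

$16,736.78

2DS/H = 2·31,800·286/15.4 = 1,181,142.86
EOQ = √1,181,142.86 ≈ 1,086.80 → Q = 1,087 bags
Annual ordering cost = (D/Q)·S = (31,800/1,087) × 286 = $8,366.88
Annual holding cost  = (Q/2)·H = (1,087/2) × 15.4 = $8,369.90
Total = $8,366.88 + $8,369.90 = $16,736.78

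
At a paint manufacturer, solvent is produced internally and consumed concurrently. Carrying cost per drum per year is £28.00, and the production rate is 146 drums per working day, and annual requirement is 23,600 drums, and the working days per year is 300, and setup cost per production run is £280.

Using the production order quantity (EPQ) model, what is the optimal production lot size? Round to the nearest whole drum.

Daily demand d = 23,600/300 = 78.667; p = 146; 1 − d/p = 0.46119
EPQ = √(2DS / (H(1 − d/p)))
    = √(2 × 23,600 × 280 / (28 × 0.46119)) ≈ 1,011.65

1,012 drums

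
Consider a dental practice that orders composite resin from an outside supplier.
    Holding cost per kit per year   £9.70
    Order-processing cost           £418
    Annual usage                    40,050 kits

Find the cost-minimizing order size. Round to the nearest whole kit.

2DS/H = 2·40,050·418/9.7 = 3,451,731.96
EOQ = √3,451,731.96 ≈ 1,857.88

1,858 kits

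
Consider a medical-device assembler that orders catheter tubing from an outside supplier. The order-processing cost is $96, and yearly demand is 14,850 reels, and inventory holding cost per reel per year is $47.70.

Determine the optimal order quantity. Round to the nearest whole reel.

244 reels

EOQ = √(2DS/H) = √(2 × 14,850 × 96 / 47.7)
    = √(59,773.58) ≈ 244.49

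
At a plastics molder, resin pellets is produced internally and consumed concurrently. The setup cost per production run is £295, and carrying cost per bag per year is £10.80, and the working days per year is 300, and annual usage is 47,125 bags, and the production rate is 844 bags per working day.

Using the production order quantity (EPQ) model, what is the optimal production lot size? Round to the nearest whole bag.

d = 47,125/300 = 157.0833 bags/day;  effective holding cost H(1 − d/p) = 10.8·(1 − 157.0833/844) = 8.78993
Q* = √(2DS / H_eff) = √(2·47,125·295 / 8.78993) ≈ 1,778.52

1,779 bags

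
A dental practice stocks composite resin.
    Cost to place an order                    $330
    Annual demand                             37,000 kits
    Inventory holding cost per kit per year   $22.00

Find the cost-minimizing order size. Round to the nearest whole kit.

1,054 kits

Optimal lot size Q* = (2 × 37,000 × $330 / $22)^½ ≈ 1,053.57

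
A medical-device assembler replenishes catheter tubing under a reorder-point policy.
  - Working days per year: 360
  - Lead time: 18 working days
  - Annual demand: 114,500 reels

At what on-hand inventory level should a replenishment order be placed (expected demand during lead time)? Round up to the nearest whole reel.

Daily demand d = 114,500 / 360 = 318.056 reels/day
Demand during lead time = 318.056 × 18 = 5,725.00
Reorder point = 5,725.00 → round up

5,725 reels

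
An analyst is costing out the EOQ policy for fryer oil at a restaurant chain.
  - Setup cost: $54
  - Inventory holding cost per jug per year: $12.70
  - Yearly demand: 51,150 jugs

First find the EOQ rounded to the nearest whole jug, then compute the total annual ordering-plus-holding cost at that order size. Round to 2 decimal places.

EOQ = √(2DS/H) = √(2 × 51,150 × 54 / 12.7)
    = √(434,976.38) ≈ 659.53 → Q = 660 jugs
Ordering: D/Q × S = 51,150/660 × $54 = $4,185.00
Holding:  Q/2 × H = 660/2 × $12.7 = $4,191.00
Total = $4,185.00 + $4,191.00 = $8,376.00

$8,376.00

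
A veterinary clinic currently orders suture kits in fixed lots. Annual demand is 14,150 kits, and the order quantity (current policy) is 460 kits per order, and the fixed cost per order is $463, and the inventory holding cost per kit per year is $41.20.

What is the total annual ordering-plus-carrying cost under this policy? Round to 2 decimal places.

Ordering: D/Q × S = 14,150/460 × $463 = $14,242.28
Holding:  Q/2 × H = 460/2 × $41.2 = $9,476.00
Total = $14,242.28 + $9,476.00 = $23,718.28

$23,718.28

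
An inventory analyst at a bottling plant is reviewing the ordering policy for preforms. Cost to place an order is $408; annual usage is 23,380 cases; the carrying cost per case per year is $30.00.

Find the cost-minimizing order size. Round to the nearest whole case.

EOQ = √(2DS/H) = √(2 × 23,380 × 408 / 30)
    = √(635,936.00) ≈ 797.46

797 cases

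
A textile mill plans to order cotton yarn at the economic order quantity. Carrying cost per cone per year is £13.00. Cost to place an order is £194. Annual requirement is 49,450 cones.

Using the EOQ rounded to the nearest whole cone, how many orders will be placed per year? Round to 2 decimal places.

40.70 orders per year

EOQ = √(2DS/H) = √(2 × 49,450 × 194 / 13)
    = √(1,475,892.31) ≈ 1,214.86 → Q = 1,215
N = D/Q = 49,450/1,215 ≈ 40.700 orders/yr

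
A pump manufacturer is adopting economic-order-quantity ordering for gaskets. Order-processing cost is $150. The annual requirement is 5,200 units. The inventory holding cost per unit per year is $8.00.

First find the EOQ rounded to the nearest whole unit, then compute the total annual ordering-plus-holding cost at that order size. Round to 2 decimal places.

Q* = √(2·D·S / H) = √(2·5,200·150 / 8) = √195,000.0 ≈ 441.59 → Q = 442 units
Annual ordering cost = (D/Q)·S = (5,200/442) × 150 = $1,764.71
Annual holding cost  = (Q/2)·H = (442/2) × 8 = $1,768.00
Total = $1,764.71 + $1,768.00 = $3,532.71

$3,532.71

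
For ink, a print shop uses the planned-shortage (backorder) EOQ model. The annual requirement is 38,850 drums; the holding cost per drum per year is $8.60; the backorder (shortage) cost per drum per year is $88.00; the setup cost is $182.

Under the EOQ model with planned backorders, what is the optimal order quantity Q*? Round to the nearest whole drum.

1,344 drums

Basic EOQ = √(2·38,850·182/8.6) = 1,282.322
Backorder adjustment √((H+b)/b) = √((8.6+88)/88) = 1.0477
Q* = 1,282.322 × 1.0477 ≈ 1,343.52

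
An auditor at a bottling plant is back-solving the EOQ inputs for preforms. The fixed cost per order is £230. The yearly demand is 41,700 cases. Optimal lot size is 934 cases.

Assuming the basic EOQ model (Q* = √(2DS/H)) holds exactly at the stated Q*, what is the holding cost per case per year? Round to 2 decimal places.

From Q* = √(2DS/H) ⇒ Q*² = 2DS/H.
H = 2DS / Q² = 2 × 41,700 × 230 / 934² = 21.9887

£21.99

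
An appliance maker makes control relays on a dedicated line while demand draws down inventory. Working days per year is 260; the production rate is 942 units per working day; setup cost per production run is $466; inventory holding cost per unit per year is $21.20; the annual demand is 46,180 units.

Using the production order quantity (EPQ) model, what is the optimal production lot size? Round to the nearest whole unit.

1,582 units

Daily demand d = 46,180/260 = 177.615; p = 942; 1 − d/p = 0.81145
EPQ = √(2DS / (H(1 − d/p)))
    = √(2 × 46,180 × 466 / (21.2 × 0.81145)) ≈ 1,581.75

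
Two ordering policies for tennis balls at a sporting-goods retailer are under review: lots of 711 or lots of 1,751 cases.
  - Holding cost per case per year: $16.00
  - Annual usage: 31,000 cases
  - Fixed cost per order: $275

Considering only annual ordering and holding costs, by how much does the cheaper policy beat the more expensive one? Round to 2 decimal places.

For each Q, cost = (D/Q)·S + (Q/2)·H.
TC(711) = (31,000/711)×275 + (711/2)×16 = $17,678.15
TC(1,751) = (31,000/1,751)×275 + (1,751/2)×16 = $18,876.65
Lots of 711 are cheaper by $1,198.49.

$1,198.49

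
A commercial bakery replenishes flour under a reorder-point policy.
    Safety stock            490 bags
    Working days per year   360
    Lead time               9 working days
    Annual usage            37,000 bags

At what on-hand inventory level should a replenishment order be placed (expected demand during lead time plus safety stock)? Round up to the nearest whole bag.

Daily demand d = 37,000 / 360 = 102.778 bags/day
Demand during lead time = 102.778 × 9 = 925.00
Reorder point = 925.00 + 490 = 1,415.00 → round up

1,415 bags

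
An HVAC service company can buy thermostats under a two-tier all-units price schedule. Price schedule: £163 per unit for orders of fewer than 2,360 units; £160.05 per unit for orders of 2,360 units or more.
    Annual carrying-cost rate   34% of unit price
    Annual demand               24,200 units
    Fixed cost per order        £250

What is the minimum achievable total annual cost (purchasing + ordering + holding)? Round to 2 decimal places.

H₁ = 34%×£163 = £55.4200;  H₂ = 34%×£160.05 = £54.4170
EOQ₁ = √(2×24,200×250/55.4200) = 467.26  (< 2,360, feasible at tier 1)
EOQ₂ = √(2×24,200×250/54.4170) = 471.55  (< 2,360 → use Q = 2,360 at tier-2 price)
TC(tier 1 (EOQ₁), Q≈467.3) = £3,970,495.60
TC(tier 2, Q≈2,360.0) = £3,939,985.62
Minimum at tier 2: £3,939,985.62

£3,939,985.62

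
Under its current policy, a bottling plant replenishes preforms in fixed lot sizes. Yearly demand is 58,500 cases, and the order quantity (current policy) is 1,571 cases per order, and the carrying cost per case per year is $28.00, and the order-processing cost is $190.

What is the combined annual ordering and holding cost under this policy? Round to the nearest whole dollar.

$29,069

Ordering: D/Q × S = 58,500/1,571 × $190 = $7,075.11
Holding:  Q/2 × H = 1,571/2 × $28 = $21,994.00
Total = $7,075.11 + $21,994.00 = $29,069.11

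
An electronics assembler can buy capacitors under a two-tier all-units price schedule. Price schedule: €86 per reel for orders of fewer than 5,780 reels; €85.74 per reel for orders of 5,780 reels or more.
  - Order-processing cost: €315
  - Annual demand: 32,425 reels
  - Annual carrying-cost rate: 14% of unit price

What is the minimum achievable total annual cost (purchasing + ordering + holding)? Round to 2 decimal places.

H₁ = 14%×€86 = €12.0400;  H₂ = 14%×€85.74 = €12.0036
EOQ₁ = √(2×32,425×315/12.0400) = 1,302.56  (< 5,780, feasible at tier 1)
EOQ₂ = √(2×32,425×315/12.0036) = 1,304.53  (< 5,780 → use Q = 5,780 at tier-2 price)
TC(tier 1 (EOQ₁), Q≈1,302.6) = €2,804,232.80
TC(tier 2, Q≈5,780.0) = €2,816,577.01
Minimum at tier 1 (EOQ₁): €2,804,232.80

€2,804,232.80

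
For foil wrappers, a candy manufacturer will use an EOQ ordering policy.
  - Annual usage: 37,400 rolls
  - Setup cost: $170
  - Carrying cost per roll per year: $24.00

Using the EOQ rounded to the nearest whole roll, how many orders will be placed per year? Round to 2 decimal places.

EOQ = √(2DS/H) = √(2 × 37,400 × 170 / 24)
    = √(529,833.33) ≈ 727.90 → Q = 728
N = D/Q = 37,400/728 ≈ 51.374 orders/yr

51.37 orders per year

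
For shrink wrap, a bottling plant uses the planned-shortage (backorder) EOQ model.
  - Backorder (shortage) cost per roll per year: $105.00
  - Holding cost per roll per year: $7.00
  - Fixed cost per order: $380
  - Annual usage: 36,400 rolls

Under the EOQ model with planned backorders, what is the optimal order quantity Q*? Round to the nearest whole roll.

2,053 rolls

Q* = √(2DS/H) · √((H + b)/b)
   = √(2 × 36,400 × 380 / 7) · √((7 + 105) / 105)
   = 1,987.964 × 1.0328 ≈ 2,053.16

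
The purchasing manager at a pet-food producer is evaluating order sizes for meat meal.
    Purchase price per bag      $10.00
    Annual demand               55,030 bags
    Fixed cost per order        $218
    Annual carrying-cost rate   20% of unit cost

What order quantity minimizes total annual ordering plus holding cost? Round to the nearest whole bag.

Holding cost per bag per year: H = 20% × $10 = $2.0000
Optimal lot size Q* = (2 × 55,030 × $218 / $2)^½ ≈ 3,463.60

3,464 bags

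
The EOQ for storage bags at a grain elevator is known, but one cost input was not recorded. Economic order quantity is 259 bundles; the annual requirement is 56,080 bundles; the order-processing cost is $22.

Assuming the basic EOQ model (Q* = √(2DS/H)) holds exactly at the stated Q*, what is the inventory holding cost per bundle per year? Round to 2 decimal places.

Since Q* = (2DS/H)^½, squaring gives Q*²·H = 2DS.
H = 2DS / Q² = 2 × 56,080 × 22 / 259² = 36.7842

$36.78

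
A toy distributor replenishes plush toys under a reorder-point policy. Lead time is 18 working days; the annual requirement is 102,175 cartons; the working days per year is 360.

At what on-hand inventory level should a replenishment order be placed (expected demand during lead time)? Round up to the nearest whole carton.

5,109 cartons

Daily demand d = 102,175 / 360 = 283.819 cartons/day
Demand during lead time = 283.819 × 18 = 5,108.75
Reorder point = 5,108.75 → round up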